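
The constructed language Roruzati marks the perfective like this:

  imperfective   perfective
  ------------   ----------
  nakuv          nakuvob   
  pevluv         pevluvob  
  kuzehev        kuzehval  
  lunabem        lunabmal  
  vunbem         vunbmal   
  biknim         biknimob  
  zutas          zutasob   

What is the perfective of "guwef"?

kuzehev and nakuv both end in -v yet inflect differently (kuzehval, nakuvob), so the final letter is not what conditions the rule; the last vowel is.
"guwef" has last vowel 'e'. The stems whose last vowel is 'e' (vunbem → vunbmal, kuzehev → kuzehval, lunabem → lunabmal) delete the last vowel and add -al.
The other pattern: stems whose last vowel is 'a', 'i' or 'u' add -ob.
So guwef → guwfal.

guwfal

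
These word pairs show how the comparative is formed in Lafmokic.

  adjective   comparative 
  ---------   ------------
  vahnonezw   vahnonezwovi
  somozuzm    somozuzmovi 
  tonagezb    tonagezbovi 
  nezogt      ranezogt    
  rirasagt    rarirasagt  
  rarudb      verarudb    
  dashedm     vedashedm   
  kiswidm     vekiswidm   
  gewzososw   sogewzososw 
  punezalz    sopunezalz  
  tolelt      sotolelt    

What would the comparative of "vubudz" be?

tonagezb and rarudb both end in -b yet inflect differently (tonagezbovi, verarudb), so the final letter is not what conditions the rule; the second-to-last letter is.
"vubudz" has second-to-last letter 'd'. The stems whose second-to-last letter is 'd' (rarudb → verarudb, dashedm → vedashedm, kiswidm → vekiswidm) add the prefix ve-.
So vubudz → vevubudz.

vevubudz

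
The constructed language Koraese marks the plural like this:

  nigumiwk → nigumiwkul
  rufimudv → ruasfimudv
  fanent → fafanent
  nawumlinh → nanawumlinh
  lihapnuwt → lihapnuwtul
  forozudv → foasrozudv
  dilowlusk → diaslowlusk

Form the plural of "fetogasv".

feastogasv

"fetogasv" has second-to-last letter 's'. The one such stem in the data (dilowlusk → diaslowlusk) inserts -as- after the first vowel (as do forozudv, rufimudv), so the same rule applies.
The other patterns: stems whose second-to-last letter is 'w' add -ul; stems whose second-to-last letter is 'n' repeat the first consonant+vowel as a prefix.
So fetogasv → feastogasv.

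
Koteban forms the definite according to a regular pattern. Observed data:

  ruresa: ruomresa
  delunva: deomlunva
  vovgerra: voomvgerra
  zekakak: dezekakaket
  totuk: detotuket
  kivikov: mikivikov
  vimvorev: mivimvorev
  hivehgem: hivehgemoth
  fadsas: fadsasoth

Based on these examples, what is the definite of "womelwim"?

womelwimoth

ruresa and zekakak both have last vowel 'a' yet inflect differently (ruomresa, dezekakaket), so the last vowel is not what conditions the rule; the final letter is.
"womelwim" ends in -m. The one such stem in the data (hivehgem → hivehgemoth) adds -oth, so the same rule applies.
The other patterns: stems ending in -a insert -om- after the first vowel; stems ending in -k add de- … -et around the stem; stems ending in -v add the prefix mi-.
So womelwim → womelwimoth.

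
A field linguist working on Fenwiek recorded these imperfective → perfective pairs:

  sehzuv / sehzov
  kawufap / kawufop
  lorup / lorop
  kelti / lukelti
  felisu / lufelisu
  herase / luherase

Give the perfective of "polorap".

polorop

sehzuv and felisu both have last vowel 'u' yet inflect differently (sehzov, lufelisu), so the last vowel is not what conditions the rule; whether the stem ends in a vowel or a consonant is.
"polorap" ends in a consonant. The stems ending in a consonant (sehzuv → sehzov, kawufap → kawufop, lorup → lorop) change the last vowel to 'o'.
The other pattern: stems ending in a vowel add the prefix lu-.
So polorap → polorop.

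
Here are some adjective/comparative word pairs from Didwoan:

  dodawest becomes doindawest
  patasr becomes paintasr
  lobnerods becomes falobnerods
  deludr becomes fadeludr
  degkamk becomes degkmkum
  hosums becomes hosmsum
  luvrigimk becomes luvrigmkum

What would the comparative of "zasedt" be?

fazasedt

patasr and deludr both end in -r yet inflect differently (paintasr, fadeludr), so the final letter is not what conditions the rule; the second-to-last letter is.
"zasedt" has second-to-last letter 'd'. The stems whose second-to-last letter is 'd' (lobnerods → falobnerods, deludr → fadeludr) add the prefix fa-.
So zasedt → fazasedt.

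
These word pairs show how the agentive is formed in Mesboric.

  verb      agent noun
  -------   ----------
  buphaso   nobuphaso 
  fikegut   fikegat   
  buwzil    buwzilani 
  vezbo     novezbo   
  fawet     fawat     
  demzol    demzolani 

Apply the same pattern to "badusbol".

"badusbol" ends in -l. The stems ending in -l (demzol → demzolani, buwzil → buwzilani) add -ani.
The other patterns: stems ending in -o add the prefix no-; stems ending in -t change the last vowel to 'a'.
So badusbol → badusbolani.

badusbolani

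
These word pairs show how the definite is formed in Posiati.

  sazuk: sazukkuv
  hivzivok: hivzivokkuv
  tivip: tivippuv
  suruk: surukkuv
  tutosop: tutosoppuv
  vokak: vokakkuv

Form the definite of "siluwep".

siluweppuv

Every pair shown (sazuk → sazukkuv, hivzivok → hivzivokkuv, tivip → tivippuv, …) follows the same rule: double the final consonant and add -uv.
So siluwep → siluweppuv.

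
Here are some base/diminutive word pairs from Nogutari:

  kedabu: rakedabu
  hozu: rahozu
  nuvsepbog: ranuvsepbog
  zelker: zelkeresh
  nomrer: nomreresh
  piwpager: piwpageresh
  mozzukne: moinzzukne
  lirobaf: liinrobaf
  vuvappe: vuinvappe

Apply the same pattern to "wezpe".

weinzpe

"wezpe" ends in -e. The stems ending in -e (mozzukne → moinzzukne, vuvappe → vuinvappe) insert -in- after the first vowel.
The other patterns: stems ending in -g or -u add the prefix ra-; stems ending in -r add -esh.
So wezpe → weinzpe.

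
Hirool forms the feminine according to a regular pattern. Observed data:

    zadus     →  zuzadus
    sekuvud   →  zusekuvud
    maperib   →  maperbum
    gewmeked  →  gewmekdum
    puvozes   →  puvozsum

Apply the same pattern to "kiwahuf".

zukiwahuf

"kiwahuf" has last vowel 'u'. The stems whose last vowel is 'u' (zadus → zuzadus, sekuvud → zusekuvud) add the prefix zu-.
The other pattern: stems whose last vowel is 'e' or 'i' delete the last vowel and add -um.
So kiwahuf → zukiwahuf.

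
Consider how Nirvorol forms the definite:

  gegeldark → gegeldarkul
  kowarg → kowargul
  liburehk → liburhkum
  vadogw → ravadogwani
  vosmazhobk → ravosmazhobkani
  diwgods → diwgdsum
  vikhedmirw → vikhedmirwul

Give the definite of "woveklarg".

woveklargul

gegeldark and liburehk both end in -k yet inflect differently (gegeldarkul, liburhkum), so the final letter is not what conditions the rule; the second-to-last letter is.
"woveklarg" has second-to-last letter 'r'. The stems whose second-to-last letter is 'r' (kowarg → kowargul, vikhedmirw → vikhedmirwul, gegeldark → gegeldarkul) add -ul.
So woveklarg → woveklargul.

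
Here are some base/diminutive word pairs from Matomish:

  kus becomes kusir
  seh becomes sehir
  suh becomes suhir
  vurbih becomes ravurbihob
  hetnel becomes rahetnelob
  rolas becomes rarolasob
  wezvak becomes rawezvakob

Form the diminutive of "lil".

seh and vurbih both end in -h yet inflect differently (sehir, ravurbihob), so the final letter is not what conditions the rule; the number of vowels is.
"lil" has 1 vowel. The stems with 1 vowel (kus → kusir, seh → sehir, suh → suhir) add -ir.
The other pattern: stems with 2 vowels add ra- … -ob around the stem.
So lil → lilir.

lilir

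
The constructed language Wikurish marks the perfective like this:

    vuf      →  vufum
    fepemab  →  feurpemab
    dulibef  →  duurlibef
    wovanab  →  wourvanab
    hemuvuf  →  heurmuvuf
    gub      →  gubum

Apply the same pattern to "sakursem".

saurkursem

"sakursem" has 3 vowels. The stems with 3 vowels (hemuvuf → heurmuvuf, fepemab → feurpemab, dulibef → duurlibef) insert -ur- after the first vowel.
So sakursem → saurkursem.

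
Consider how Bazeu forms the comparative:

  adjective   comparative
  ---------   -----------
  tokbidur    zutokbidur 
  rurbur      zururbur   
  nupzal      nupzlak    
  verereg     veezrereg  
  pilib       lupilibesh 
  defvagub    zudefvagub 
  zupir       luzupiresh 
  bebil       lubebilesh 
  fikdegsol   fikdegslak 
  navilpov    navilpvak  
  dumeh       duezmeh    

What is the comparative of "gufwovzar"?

zupir and rurbur both end in -r yet inflect differently (luzupiresh, zururbur), so the final letter is not what conditions the rule; the last vowel is.
"gufwovzar" has last vowel 'a'. The one such stem in the data (nupzal → nupzlak) deletes the last vowel and adds -ak (as do navilpov, fikdegsol), so the same rule applies.
So gufwovzar → gufwovzrak.

gufwovzrak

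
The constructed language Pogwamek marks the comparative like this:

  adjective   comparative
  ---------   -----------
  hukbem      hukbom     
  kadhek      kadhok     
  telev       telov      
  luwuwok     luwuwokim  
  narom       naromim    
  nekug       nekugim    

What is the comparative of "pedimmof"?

hukbem and narom both end in -m yet inflect differently (hukbom, naromim), so the final letter is not what conditions the rule; the last vowel is.
"pedimmof" has last vowel 'o'. The stems whose last vowel is 'o' (narom → naromim, luwuwok → luwuwokim) add -im.
So pedimmof → pedimmofim.

pedimmofim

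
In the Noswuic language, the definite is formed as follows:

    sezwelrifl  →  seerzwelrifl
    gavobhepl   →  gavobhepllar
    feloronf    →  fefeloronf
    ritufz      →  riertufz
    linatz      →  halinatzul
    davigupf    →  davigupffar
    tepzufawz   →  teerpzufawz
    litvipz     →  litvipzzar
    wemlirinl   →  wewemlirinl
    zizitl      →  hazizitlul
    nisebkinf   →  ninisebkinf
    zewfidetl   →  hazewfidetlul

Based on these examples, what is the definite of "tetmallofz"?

gavobhepl and wemlirinl both end in -l yet inflect differently (gavobhepllar, wewemlirinl), so the final letter is not what conditions the rule; the second-to-last letter is.
"tetmallofz" has second-to-last letter 'f'. The stems whose second-to-last letter is 'f' (sezwelrifl → seerzwelrifl, ritufz → riertufz) insert -er- after the first vowel.
The other patterns: stems whose second-to-last letter is 'p' double the final consonant and add -ar; stems whose second-to-last letter is 'n' repeat the first consonant+vowel as a prefix; stems whose second-to-last letter is 't' add ha- … -ul around the stem.
So tetmallofz → teertmallofz.

teertmallofz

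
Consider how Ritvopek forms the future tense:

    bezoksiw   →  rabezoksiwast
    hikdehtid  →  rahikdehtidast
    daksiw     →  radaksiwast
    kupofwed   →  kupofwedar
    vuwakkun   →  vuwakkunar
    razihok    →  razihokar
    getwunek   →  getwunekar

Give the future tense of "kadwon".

hikdehtid and kupofwed both end in -d yet inflect differently (rahikdehtidast, kupofwedar), so the final letter is not what conditions the rule; the last vowel is.
"kadwon" has last vowel 'o'. The one such stem in the data (razihok → razihokar) adds -ar, so the same rule applies.
So kadwon → kadwonar.

kadwonar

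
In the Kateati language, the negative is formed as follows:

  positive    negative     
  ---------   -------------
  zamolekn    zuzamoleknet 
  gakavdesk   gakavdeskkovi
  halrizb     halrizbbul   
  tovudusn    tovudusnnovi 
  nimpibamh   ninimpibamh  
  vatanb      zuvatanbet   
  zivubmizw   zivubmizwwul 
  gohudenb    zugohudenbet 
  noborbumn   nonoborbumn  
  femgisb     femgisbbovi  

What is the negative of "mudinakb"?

zumudinakbet

halrizb and femgisb both end in -b yet inflect differently (halrizbbul, femgisbbovi), so the final letter is not what conditions the rule; the second-to-last letter is.
"mudinakb" has second-to-last letter 'k'. The one such stem in the data (zamolekn → zuzamoleknet) adds zu- … -et around the stem, so the same rule applies.
So mudinakb → zumudinakbet.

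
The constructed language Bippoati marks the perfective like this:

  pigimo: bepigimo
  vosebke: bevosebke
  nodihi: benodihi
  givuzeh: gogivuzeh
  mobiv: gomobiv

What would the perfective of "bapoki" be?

"bapoki" ends in a vowel. The stems ending in a vowel (pigimo → bepigimo, vosebke → bevosebke, nodihi → benodihi) add the prefix be-.
The other pattern: stems ending in a consonant add the prefix go-.
So bapoki → bebapoki.

bebapoki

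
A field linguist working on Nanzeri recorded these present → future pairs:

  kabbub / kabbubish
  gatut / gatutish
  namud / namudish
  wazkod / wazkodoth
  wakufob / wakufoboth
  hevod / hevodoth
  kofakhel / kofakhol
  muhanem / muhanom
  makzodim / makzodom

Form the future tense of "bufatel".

bufatol

namud and wazkod both end in -d yet inflect differently (namudish, wazkodoth), so the final letter is not what conditions the rule; the last vowel is.
"bufatel" has last vowel 'e'. The stems whose last vowel is 'e' (kofakhel → kofakhol, muhanem → muhanom) change the last vowel to 'o'.
The other patterns: stems whose last vowel is 'u' add -ish; stems whose last vowel is 'o' add -oth.
So bufatel → bufatol.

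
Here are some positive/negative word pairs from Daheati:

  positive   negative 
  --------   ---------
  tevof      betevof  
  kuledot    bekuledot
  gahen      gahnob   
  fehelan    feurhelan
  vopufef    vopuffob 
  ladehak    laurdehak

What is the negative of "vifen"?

"vifen" has last vowel 'e'. The stems whose last vowel is 'e' (gahen → gahnob, vopufef → vopuffob) delete the last vowel and add -ob.
So vifen → vifnob.

vifnob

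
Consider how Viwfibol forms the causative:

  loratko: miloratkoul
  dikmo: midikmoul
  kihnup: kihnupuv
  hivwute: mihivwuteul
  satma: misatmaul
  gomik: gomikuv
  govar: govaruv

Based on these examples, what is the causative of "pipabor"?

govar and satma both have last vowel 'a' yet inflect differently (govaruv, misatmaul), so the last vowel is not what conditions the rule; whether the stem ends in a vowel or a consonant is.
"pipabor" ends in a consonant. The stems ending in a consonant (kihnup → kihnupuv, govar → govaruv, gomik → gomikuv) add -uv.
The other pattern: stems ending in a vowel add mi- … -ul around the stem.
So pipabor → pipaboruv.

pipaboruv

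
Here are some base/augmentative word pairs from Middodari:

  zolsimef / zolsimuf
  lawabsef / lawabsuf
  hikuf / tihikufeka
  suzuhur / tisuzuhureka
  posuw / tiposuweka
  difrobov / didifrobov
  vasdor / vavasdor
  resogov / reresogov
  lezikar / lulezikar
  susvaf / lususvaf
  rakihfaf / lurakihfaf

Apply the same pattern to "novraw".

lunovraw

"novraw" has last vowel 'a'. The stems whose last vowel is 'a' (lezikar → lulezikar, susvaf → lususvaf, rakihfaf → lurakihfaf) add the prefix lu-.
The other patterns: stems whose last vowel is 'e' change the last vowel to 'u'; stems whose last vowel is 'u' add ti- … -eka around the stem; stems whose last vowel is 'o' repeat the first consonant+vowel as a prefix.
So novraw → lunovraw.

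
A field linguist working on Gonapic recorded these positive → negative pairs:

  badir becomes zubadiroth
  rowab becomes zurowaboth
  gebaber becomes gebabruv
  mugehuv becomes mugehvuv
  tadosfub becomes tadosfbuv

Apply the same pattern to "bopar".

tadosfub and rowab both end in -b yet inflect differently (tadosfbuv, zurowaboth), so the final letter is not what conditions the rule; the number of vowels is.
"bopar" has 2 vowels. The stems with 2 vowels (rowab → zurowaboth, badir → zubadiroth) add zu- … -oth around the stem.
The other pattern: stems with 3 vowels delete the last vowel and add -uv.
So bopar → zuboparoth.

zuboparoth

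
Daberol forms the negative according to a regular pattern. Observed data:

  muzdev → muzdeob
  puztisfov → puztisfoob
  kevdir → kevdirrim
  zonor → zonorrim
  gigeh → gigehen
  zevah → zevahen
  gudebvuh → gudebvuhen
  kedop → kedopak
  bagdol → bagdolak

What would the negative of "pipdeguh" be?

pipdeguhen

"pipdeguh" ends in -h. The stems ending in -h (gigeh → gigehen, zevah → zevahen, gudebvuh → gudebvuhen) add -en.
The other patterns: stems ending in -v drop the final letter and add -ob; stems ending in -r double the final consonant and add -im; stems ending in -l or -p add -ak.
So pipdeguh → pipdeguhen.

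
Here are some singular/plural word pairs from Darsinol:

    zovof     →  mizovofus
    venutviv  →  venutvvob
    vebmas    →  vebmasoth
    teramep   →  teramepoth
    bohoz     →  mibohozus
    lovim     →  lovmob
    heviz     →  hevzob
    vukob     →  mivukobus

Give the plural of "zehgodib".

"zehgodib" has last vowel 'i'. The stems whose last vowel is 'i' (heviz → hevzob, lovim → lovmob, venutviv → venutvvob) delete the last vowel and add -ob.
So zehgodib → zehgodbob.

zehgodbob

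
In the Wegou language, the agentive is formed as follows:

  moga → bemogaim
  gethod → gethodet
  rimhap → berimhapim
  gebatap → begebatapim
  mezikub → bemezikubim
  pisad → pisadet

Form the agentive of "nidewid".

nidewidet

pisad and rimhap both have last vowel 'a' yet inflect differently (pisadet, berimhapim), so the last vowel is not what conditions the rule; the final letter is.
"nidewid" ends in -d. The stems ending in -d (gethod → gethodet, pisad → pisadet) add -et.
So nidewid → nidewidet.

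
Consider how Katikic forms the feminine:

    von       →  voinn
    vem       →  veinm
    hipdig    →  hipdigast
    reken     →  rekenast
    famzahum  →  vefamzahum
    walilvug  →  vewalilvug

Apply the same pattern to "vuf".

vuinf

von and reken both end in -n yet inflect differently (voinn, rekenast), so the final letter is not what conditions the rule; the number of vowels is.
"vuf" has 1 vowel. The stems with 1 vowel (von → voinn, vem → veinm) insert -in- after the first vowel.
So vuf → vuinf.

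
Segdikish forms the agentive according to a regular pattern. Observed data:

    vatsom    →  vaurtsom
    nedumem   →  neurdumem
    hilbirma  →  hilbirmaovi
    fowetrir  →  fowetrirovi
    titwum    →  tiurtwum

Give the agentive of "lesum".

leursum

nedumem and fowetrir both have 3 vowels yet inflect differently (neurdumem, fowetrirovi), so the number of vowels is not what conditions the rule; the final letter is.
"lesum" ends in -m. The stems ending in -m (titwum → tiurtwum, nedumem → neurdumem, vatsom → vaurtsom) insert -ur- after the first vowel.
The other pattern: stems ending in -a or -r add -ovi.
So lesum → leursum.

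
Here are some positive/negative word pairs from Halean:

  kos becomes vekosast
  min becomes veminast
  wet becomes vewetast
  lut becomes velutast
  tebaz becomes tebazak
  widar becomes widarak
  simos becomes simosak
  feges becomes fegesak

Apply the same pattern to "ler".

kos and simos both end in -s yet inflect differently (vekosast, simosak), so the final letter is not what conditions the rule; the number of vowels is.
"ler" has 1 vowel. The stems with 1 vowel (kos → vekosast, min → veminast, wet → vewetast) add ve- … -ast around the stem.
So ler → velerast.

velerast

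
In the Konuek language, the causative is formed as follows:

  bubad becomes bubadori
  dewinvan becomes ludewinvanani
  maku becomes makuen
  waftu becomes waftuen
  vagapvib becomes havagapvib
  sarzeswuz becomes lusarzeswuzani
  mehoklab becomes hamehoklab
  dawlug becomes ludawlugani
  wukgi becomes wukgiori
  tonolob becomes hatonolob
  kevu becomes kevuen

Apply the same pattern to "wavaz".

"wavaz" ends in -z. The one such stem in the data (sarzeswuz → lusarzeswuzani) adds lu- … -ani around the stem, so the same rule applies.
So wavaz → luwavazani.

luwavazani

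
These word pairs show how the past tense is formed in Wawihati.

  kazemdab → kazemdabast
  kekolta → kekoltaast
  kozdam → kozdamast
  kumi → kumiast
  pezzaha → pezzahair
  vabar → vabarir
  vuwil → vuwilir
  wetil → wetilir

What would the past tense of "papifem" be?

kekolta and pezzaha both end in -a yet inflect differently (kekoltaast, pezzahair), so the final letter is not what conditions the rule; the first letter is.
"papifem" begins with p-. The one such stem in the data (pezzaha → pezzahair) adds -ir, so the same rule applies.
The other pattern: stems beginning with k- add -ast.
So papifem → papifemir.

papifemir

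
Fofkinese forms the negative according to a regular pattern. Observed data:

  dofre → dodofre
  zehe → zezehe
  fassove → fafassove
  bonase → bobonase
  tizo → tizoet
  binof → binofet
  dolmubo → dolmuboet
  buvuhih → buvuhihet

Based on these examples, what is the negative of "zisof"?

bonase and binof both begin with b- yet inflect differently (bobonase, binofet), so the first letter is not what conditions the rule; the final letter is.
"zisof" ends in -f. The one such stem in the data (binof → binofet) adds -et, so the same rule applies.
The other pattern: stems ending in -e repeat the first consonant+vowel as a prefix.
So zisof → zisofet.

zisofet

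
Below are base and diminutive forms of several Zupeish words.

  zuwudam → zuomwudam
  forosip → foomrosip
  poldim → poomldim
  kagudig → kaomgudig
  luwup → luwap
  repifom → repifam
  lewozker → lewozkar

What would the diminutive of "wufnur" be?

"wufnur" has last vowel 'u'. The one such stem in the data (luwup → luwap) changes the last vowel to 'a' (as do repifom, lewozker), so the same rule applies.
So wufnur → wufnar.

wufnar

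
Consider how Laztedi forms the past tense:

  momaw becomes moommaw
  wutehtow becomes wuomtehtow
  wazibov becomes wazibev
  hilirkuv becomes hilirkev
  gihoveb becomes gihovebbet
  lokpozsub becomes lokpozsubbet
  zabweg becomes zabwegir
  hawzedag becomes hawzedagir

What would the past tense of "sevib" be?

"sevib" ends in -b. The stems ending in -b (gihoveb → gihovebbet, lokpozsub → lokpozsubbet) double the final consonant and add -et.
The other patterns: stems ending in -w insert -om- after the first vowel; stems ending in -v change the last vowel to 'e'; stems ending in -g add -ir.
So sevib → sevibbet.

sevibbet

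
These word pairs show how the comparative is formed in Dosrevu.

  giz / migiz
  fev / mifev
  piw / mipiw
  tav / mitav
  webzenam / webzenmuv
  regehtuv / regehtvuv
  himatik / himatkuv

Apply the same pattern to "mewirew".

fev and regehtuv both end in -v yet inflect differently (mifev, regehtvuv), so the final letter is not what conditions the rule; the number of vowels is.
"mewirew" has 3 vowels. The stems with 3 vowels (webzenam → webzenmuv, regehtuv → regehtvuv, himatik → himatkuv) delete the last vowel and add -uv.
So mewirew → mewirwuv.

mewirwuv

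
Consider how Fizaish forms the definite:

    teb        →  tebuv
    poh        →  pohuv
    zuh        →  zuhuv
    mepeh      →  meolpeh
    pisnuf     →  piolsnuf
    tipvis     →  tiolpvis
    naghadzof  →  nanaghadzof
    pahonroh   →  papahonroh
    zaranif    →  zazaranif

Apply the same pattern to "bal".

poh and mepeh both end in -h yet inflect differently (pohuv, meolpeh), so the final letter is not what conditions the rule; the number of vowels is.
"bal" has 1 vowel. The stems with 1 vowel (teb → tebuv, poh → pohuv, zuh → zuhuv) add -uv.
The other patterns: stems with 2 vowels insert -ol- after the first vowel; stems with 3 vowels repeat the first consonant+vowel as a prefix.
So bal → baluv.

baluv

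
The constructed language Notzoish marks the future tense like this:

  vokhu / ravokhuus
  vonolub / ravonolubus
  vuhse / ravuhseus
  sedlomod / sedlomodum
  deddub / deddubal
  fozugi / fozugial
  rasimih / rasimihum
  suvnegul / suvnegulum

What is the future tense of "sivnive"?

"sivnive" begins with s-. The stems beginning with s- (sedlomod → sedlomodum, suvnegul → suvnegulum) add -um.
So sivnive → sivniveum.

sivniveum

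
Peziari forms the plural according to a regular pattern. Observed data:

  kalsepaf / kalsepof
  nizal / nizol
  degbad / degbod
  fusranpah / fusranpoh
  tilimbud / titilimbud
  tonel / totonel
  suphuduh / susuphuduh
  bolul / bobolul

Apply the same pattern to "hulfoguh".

huhulfoguh

degbad and tilimbud both end in -d yet inflect differently (degbod, titilimbud), so the final letter is not what conditions the rule; the last vowel is.
"hulfoguh" has last vowel 'u'. The stems whose last vowel is 'u' (tilimbud → titilimbud, suphuduh → susuphuduh, bolul → bobolul) repeat the first consonant+vowel as a prefix.
So hulfoguh → huhulfoguh.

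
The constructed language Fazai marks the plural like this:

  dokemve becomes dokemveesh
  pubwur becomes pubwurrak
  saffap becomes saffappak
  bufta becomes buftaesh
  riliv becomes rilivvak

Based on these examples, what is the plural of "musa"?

saffap and bufta both have last vowel 'a' yet inflect differently (saffappak, buftaesh), so the last vowel is not what conditions the rule; whether the stem ends in a vowel or a consonant is.
"musa" ends in a vowel. The stems ending in a vowel (bufta → buftaesh, dokemve → dokemveesh) add -esh.
So musa → musaesh.

musaesh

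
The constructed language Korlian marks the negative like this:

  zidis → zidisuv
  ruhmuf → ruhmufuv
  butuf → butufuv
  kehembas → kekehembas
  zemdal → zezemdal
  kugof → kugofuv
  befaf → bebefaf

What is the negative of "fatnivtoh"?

fatnivtohuv

befaf and ruhmuf both end in -f yet inflect differently (bebefaf, ruhmufuv), so the final letter is not what conditions the rule; the last vowel is.
"fatnivtoh" has last vowel 'o'. The one such stem in the data (kugof → kugofuv) adds -uv, so the same rule applies.
So fatnivtoh → fatnivtohuv.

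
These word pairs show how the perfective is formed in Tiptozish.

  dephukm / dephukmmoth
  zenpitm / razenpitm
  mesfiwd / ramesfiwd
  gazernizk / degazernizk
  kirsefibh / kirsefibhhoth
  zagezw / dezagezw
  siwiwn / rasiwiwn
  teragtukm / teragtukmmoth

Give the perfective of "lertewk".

zenpitm and dephukm both end in -m yet inflect differently (razenpitm, dephukmmoth), so the final letter is not what conditions the rule; the second-to-last letter is.
"lertewk" has second-to-last letter 'w'. The stems whose second-to-last letter is 'w' (siwiwn → rasiwiwn, mesfiwd → ramesfiwd) add the prefix ra-.
The other patterns: stems whose second-to-last letter is 'z' add the prefix de-; stems whose second-to-last letter is 'b' or 'k' double the final consonant and add -oth.
So lertewk → ralertewk.

ralertewk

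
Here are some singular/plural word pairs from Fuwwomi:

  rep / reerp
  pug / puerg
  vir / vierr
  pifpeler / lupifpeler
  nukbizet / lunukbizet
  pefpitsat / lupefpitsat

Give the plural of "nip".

nierp

vir and pifpeler both end in -r yet inflect differently (vierr, lupifpeler), so the final letter is not what conditions the rule; the number of vowels is.
"nip" has 1 vowel. The stems with 1 vowel (rep → reerp, pug → puerg, vir → vierr) insert -er- after the first vowel.
The other pattern: stems with 3 vowels add the prefix lu-.
So nip → nierp.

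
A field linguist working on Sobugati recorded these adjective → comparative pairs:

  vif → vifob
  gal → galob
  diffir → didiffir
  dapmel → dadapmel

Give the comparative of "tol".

tolob

gal and dapmel both end in -l yet inflect differently (galob, dadapmel), so the final letter is not what conditions the rule; the number of vowels is.
"tol" has 1 vowel. The stems with 1 vowel (vif → vifob, gal → galob) add -ob.
The other pattern: stems with 2 vowels repeat the first consonant+vowel as a prefix.
So tol → tolob.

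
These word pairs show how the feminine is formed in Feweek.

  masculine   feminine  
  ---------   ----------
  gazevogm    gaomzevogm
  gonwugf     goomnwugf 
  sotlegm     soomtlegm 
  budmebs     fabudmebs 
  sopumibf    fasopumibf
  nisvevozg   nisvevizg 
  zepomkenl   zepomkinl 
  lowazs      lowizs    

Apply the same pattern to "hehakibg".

fahehakibg

gonwugf and sopumibf both end in -f yet inflect differently (goomnwugf, fasopumibf), so the final letter is not what conditions the rule; the second-to-last letter is.
"hehakibg" has second-to-last letter 'b'. The stems whose second-to-last letter is 'b' (budmebs → fabudmebs, sopumibf → fasopumibf) add the prefix fa-.
So hehakibg → fahehakibg.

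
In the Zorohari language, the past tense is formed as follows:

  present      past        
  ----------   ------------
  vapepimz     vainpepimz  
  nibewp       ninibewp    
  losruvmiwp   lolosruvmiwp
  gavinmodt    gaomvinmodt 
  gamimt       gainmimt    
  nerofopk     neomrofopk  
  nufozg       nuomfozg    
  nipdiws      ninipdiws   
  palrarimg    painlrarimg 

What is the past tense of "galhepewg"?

"galhepewg" has second-to-last letter 'w'. The stems whose second-to-last letter is 'w' (nipdiws → ninipdiws, nibewp → ninibewp, losruvmiwp → lolosruvmiwp) repeat the first consonant+vowel as a prefix.
So galhepewg → gagalhepewg.

gagalhepewg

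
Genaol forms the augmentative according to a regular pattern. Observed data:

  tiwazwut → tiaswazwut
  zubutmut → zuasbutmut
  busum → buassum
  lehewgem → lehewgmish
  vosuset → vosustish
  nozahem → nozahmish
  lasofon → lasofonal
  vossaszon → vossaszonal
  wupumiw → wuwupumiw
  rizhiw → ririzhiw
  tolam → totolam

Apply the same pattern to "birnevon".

busum and lehewgem both end in -m yet inflect differently (buassum, lehewgmish), so the final letter is not what conditions the rule; the last vowel is.
"birnevon" has last vowel 'o'. The stems whose last vowel is 'o' (lasofon → lasofonal, vossaszon → vossaszonal) add -al.
The other patterns: stems whose last vowel is 'u' insert -as- after the first vowel; stems whose last vowel is 'e' delete the last vowel and add -ish; stems whose last vowel is 'a' or 'i' repeat the first consonant+vowel as a prefix.
So birnevon → birnevonal.

birnevonal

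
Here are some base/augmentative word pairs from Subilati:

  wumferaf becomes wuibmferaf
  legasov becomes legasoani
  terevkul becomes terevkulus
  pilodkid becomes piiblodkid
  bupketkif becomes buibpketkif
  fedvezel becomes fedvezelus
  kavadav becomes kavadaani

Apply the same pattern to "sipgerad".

"sipgerad" ends in -d. The one such stem in the data (pilodkid → piiblodkid) inserts -ib- after the first vowel (as do wumferaf, bupketkif), so the same rule applies.
The other patterns: stems ending in -v drop the final letter and add -ani; stems ending in -l add -us.
So sipgerad → siibpgerad.

siibpgerad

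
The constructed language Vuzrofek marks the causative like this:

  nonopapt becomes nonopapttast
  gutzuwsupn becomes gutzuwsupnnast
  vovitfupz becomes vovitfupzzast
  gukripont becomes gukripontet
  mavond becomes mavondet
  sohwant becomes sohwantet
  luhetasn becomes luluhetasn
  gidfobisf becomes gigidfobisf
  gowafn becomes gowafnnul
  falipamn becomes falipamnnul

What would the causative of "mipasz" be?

"mipasz" has second-to-last letter 's'. The stems whose second-to-last letter is 's' (luhetasn → luluhetasn, gidfobisf → gigidfobisf) repeat the first consonant+vowel as a prefix.
The other patterns: stems whose second-to-last letter is 'p' double the final consonant and add -ast; stems whose second-to-last letter is 'n' add -et; stems whose second-to-last letter is 'f' or 'm' double the final consonant and add -ul.
So mipasz → mimipasz.

mimipasz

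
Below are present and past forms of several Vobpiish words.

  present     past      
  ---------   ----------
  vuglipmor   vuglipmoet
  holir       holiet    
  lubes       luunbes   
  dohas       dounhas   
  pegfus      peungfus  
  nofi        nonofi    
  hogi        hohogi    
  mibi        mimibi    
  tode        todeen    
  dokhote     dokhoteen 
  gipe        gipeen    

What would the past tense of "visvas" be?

viunsvas

holir and nofi both have last vowel 'i' yet inflect differently (holiet, nonofi), so the last vowel is not what conditions the rule; the final letter is.
"visvas" ends in -s. The stems ending in -s (lubes → luunbes, dohas → dounhas, pegfus → peungfus) insert -un- after the first vowel.
So visvas → viunsvas.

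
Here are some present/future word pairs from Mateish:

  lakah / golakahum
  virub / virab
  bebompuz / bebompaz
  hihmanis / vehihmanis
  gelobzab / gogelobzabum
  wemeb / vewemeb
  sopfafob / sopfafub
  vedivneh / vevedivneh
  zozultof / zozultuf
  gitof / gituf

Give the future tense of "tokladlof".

tokladluf

virub and sopfafob both end in -b yet inflect differently (virab, sopfafub), so the final letter is not what conditions the rule; the last vowel is.
"tokladlof" has last vowel 'o'. The stems whose last vowel is 'o' (sopfafob → sopfafub, zozultof → zozultuf, gitof → gituf) change the last vowel to 'u'.
The other patterns: stems whose last vowel is 'u' change the last vowel to 'a'; stems whose last vowel is 'a' add go- … -um around the stem; stems whose last vowel is 'e' or 'i' add the prefix ve-.
So tokladlof → tokladluf.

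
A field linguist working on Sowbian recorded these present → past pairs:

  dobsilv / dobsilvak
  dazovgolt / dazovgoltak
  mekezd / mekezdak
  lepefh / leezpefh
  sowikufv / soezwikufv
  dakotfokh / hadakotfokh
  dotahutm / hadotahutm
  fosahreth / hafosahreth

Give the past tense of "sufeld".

sufeldak

dobsilv and sowikufv both end in -v yet inflect differently (dobsilvak, soezwikufv), so the final letter is not what conditions the rule; the second-to-last letter is.
"sufeld" has second-to-last letter 'l'. The stems whose second-to-last letter is 'l' (dobsilv → dobsilvak, dazovgolt → dazovgoltak) add -ak.
The other patterns: stems whose second-to-last letter is 'f' insert -ez- after the first vowel; stems whose second-to-last letter is 'k' or 't' add the prefix ha-.
So sufeld → sufeldak.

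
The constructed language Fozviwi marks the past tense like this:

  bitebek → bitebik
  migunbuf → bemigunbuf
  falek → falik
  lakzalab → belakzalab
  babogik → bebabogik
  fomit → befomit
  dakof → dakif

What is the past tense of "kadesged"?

bitebek and babogik both end in -k yet inflect differently (bitebik, bebabogik), so the final letter is not what conditions the rule; the last vowel is.
"kadesged" has last vowel 'e'. The stems whose last vowel is 'e' (bitebek → bitebik, falek → falik) change the last vowel to 'i'.
The other pattern: stems whose last vowel is 'a', 'i' or 'u' add the prefix be-.
So kadesged → kadesgid.

kadesgid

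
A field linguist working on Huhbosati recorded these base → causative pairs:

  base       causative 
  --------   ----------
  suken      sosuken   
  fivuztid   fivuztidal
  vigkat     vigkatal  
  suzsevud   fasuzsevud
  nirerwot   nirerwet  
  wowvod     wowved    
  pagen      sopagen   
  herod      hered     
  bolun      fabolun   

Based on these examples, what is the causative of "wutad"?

bolun and suken both end in -n yet inflect differently (fabolun, sosuken), so the final letter is not what conditions the rule; the last vowel is.
"wutad" has last vowel 'a'. The one such stem in the data (vigkat → vigkatal) adds -al, so the same rule applies.
The other patterns: stems whose last vowel is 'u' add the prefix fa-; stems whose last vowel is 'e' add the prefix so-; stems whose last vowel is 'o' change the last vowel to 'e'.
So wutad → wutadal.

wutadal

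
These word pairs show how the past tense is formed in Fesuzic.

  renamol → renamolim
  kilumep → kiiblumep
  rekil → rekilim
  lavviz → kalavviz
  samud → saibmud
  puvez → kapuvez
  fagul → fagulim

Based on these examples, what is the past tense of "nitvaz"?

rekil and lavviz both have last vowel 'i' yet inflect differently (rekilim, kalavviz), so the last vowel is not what conditions the rule; the final letter is.
"nitvaz" ends in -z. The stems ending in -z (puvez → kapuvez, lavviz → kalavviz) add the prefix ka-.
The other patterns: stems ending in -l add -im; stems ending in -d or -p insert -ib- after the first vowel.
So nitvaz → kanitvaz.

kanitvaz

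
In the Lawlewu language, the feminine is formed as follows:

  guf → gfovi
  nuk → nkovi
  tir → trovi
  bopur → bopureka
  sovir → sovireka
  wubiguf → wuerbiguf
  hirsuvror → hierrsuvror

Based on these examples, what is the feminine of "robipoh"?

tir and bopur both end in -r yet inflect differently (trovi, bopureka), so the final letter is not what conditions the rule; the number of vowels is.
"robipoh" has 3 vowels. The stems with 3 vowels (wubiguf → wuerbiguf, hirsuvror → hierrsuvror) insert -er- after the first vowel.
The other patterns: stems with 1 vowel delete the last vowel and add -ovi; stems with 2 vowels add -eka.
So robipoh → roerbipoh.

roerbipoh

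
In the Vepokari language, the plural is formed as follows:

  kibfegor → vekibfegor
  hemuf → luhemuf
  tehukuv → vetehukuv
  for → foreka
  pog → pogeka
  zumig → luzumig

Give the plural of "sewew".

lusewew

pog and zumig both end in -g yet inflect differently (pogeka, luzumig), so the final letter is not what conditions the rule; the number of vowels is.
"sewew" has 2 vowels. The stems with 2 vowels (zumig → luzumig, hemuf → luhemuf) add the prefix lu-.
The other patterns: stems with 1 vowel add -eka; stems with 3 vowels add the prefix ve-.
So sewew → lusewew.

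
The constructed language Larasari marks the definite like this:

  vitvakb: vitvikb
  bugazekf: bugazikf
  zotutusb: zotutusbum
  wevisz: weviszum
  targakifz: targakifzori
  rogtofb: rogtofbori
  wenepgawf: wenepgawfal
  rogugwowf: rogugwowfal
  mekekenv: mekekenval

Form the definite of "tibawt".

"tibawt" has second-to-last letter 'w'. The stems whose second-to-last letter is 'w' (wenepgawf → wenepgawfal, rogugwowf → rogugwowfal) add -al.
The other patterns: stems whose second-to-last letter is 'k' change the last vowel to 'i'; stems whose second-to-last letter is 's' add -um; stems whose second-to-last letter is 'f' add -ori.
So tibawt → tibawtal.

tibawtal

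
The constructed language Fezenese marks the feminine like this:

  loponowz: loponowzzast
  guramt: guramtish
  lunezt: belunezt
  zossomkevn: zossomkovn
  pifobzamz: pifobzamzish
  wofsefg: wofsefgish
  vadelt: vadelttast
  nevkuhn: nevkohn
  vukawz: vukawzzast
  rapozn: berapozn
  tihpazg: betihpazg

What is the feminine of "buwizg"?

bebuwizg

tihpazg and wofsefg both end in -g yet inflect differently (betihpazg, wofsefgish), so the final letter is not what conditions the rule; the second-to-last letter is.
"buwizg" has second-to-last letter 'z'. The stems whose second-to-last letter is 'z' (rapozn → berapozn, lunezt → belunezt, tihpazg → betihpazg) add the prefix be-.
The other patterns: stems whose second-to-last letter is 'f' or 'm' add -ish; stems whose second-to-last letter is 'l' or 'w' double the final consonant and add -ast; stems whose second-to-last letter is 'h' or 'v' change the last vowel to 'o'.
So buwizg → bebuwizg.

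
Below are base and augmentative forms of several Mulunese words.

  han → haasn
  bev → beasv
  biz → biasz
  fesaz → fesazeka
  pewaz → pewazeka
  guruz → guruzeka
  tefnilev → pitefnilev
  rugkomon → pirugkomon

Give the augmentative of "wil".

wiasl

biz and fesaz both end in -z yet inflect differently (biasz, fesazeka), so the final letter is not what conditions the rule; the number of vowels is.
"wil" has 1 vowel. The stems with 1 vowel (han → haasn, bev → beasv, biz → biasz) insert -as- after the first vowel.
The other patterns: stems with 2 vowels add -eka; stems with 3 vowels add the prefix pi-.
So wil → wiasl.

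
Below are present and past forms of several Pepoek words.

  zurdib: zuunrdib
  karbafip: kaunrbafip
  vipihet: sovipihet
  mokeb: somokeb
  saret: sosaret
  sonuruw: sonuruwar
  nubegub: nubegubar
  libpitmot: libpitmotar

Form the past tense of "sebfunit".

zurdib and mokeb both end in -b yet inflect differently (zuunrdib, somokeb), so the final letter is not what conditions the rule; the last vowel is.
"sebfunit" has last vowel 'i'. The stems whose last vowel is 'i' (zurdib → zuunrdib, karbafip → kaunrbafip) insert -un- after the first vowel.
So sebfunit → seunbfunit.

seunbfunit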